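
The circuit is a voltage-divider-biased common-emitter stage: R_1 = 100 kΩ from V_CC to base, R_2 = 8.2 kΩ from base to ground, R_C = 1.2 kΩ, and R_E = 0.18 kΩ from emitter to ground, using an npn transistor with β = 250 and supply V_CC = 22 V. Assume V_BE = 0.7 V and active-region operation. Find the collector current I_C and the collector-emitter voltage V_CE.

Thevenize the base divider: V_Th = V_CC·R_2/(R_1+R_2) = 22×8.2/108 = 1.67 V, R_Th = R_1‖R_2 = 7.58 kΩ.
Base-emitter loop: V_Th = I_B·R_Th + V_BE + (β+1)I_B·R_E, so I_B = (1.67 − 0.7) / (7.58 + 251×0.18) = 0.0183 mA.
I_C = β·I_B = 250×0.0183 = 4.58 mA, and I_E = (β+1)I_B = 4.6 mA.
V_CE = V_CC − I_C·R_C − I_E·R_E = 22 − 4.58×1.2 − 4.6×0.18 = 15.7 V.
V_CE = 15.7 V > 0.2 V confirms active-region operation.

I_C ≈ 4.6 mA, V_CE ≈ 16 V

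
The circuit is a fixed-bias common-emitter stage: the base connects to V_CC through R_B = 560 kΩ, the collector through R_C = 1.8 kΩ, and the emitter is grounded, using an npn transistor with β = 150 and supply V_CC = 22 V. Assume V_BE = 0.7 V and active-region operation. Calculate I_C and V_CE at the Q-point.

Base loop: V_CC = I_B·R_B + V_BE, so I_B = (22 − 0.7)/560 kΩ = 0.038 mA.
In the active region I_C = β·I_B = 150 × 0.038 = 5.71 mA.
Collector loop: V_CE = V_CC − I_C·R_C = 22 − 5.71×1.8 = 11.7 V.
Since V_CE = 11.7 V > V_CE(sat) ≈ 0.2 V, the transistor is in the active region as assumed.

I_C ≈ 5.7 mA, V_CE ≈ 12 V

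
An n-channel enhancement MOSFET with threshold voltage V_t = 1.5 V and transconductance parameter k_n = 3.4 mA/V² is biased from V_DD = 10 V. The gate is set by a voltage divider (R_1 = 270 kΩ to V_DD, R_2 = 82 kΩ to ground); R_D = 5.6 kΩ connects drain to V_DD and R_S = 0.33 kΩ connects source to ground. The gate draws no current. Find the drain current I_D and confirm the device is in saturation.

V_G = V_DD·R_2/(R_1+R_2) = 10×82/352 = 2.33 V.
Assume saturation: I_D = (k_n/2)(V_GS − V_t)² with V_GS = V_G − I_D·R_S = 2.33 − 0.33·I_D.
Substituting gives 0.185·I_D² − 1.93·I_D + 1.17 = 0, with roots I_D = 0.646 or 9.78 mA.
The root I_D = 9.78 mA gives V_GS = -0.899 V ≤ V_t, so take I_D = 0.646 mA.
Then V_GS = 2.12 V and V_DS = V_DD − I_D(R_D+R_S) = 10 − 0.646×5.93 = 6.17 V.
Saturation requires V_DS ≥ V_GS − V_t = 0.616 V; 6.17 ≥ 0.616 ✓.

I_D ≈ 0.65 mA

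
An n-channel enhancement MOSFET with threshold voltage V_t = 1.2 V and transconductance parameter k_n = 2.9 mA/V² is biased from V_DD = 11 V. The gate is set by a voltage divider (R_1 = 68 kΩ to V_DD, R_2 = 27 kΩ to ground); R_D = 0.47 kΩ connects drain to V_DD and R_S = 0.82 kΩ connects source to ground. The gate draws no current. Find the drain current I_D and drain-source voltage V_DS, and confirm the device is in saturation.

I_D ≈ 1.2 mA, V_DS ≈ 9.4 V

V_G = V_DD·R_2/(R_1+R_2) = 11×27/95 = 3.13 V.
Assume saturation: I_D = (k_n/2)(V_GS − V_t)² with V_GS = V_G − I_D·R_S = 3.13 − 0.82·I_D.
Substituting gives 0.975·I_D² − 5.58·I_D + 5.38 = 0, with roots I_D = 1.23 or 4.5 mA.
The root I_D = 4.5 mA gives V_GS = -0.561 V ≤ V_t, so take I_D = 1.23 mA.
Then V_GS = 2.12 V and V_DS = V_DD − I_D(R_D+R_S) = 11 − 1.23×1.29 = 9.42 V.
Saturation requires V_DS ≥ V_GS − V_t = 0.92 V; 9.42 ≥ 0.92 ✓.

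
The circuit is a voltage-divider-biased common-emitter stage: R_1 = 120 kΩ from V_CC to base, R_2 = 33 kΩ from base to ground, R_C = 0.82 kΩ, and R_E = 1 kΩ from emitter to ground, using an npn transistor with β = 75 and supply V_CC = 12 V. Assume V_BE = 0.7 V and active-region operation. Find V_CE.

Thevenize the base divider: V_Th = V_CC·R_2/(R_1+R_2) = 12×33/153 = 2.59 V, R_Th = R_1‖R_2 = 25.9 kΩ.
Base-emitter loop: V_Th = I_B·R_Th + V_BE + (β+1)I_B·R_E, so I_B = (2.59 − 0.7) / (25.9 + 76×1) = 0.0185 mA.
I_C = β·I_B = 75×0.0185 = 1.39 mA, and I_E = (β+1)I_B = 1.41 mA.
V_CE = V_CC − I_C·R_C − I_E·R_E = 12 − 1.39×0.82 − 1.41×1 = 9.45 V.
V_CE = 9.45 V > 0.2 V confirms active-region operation.

V_CE ≈ 9.5 V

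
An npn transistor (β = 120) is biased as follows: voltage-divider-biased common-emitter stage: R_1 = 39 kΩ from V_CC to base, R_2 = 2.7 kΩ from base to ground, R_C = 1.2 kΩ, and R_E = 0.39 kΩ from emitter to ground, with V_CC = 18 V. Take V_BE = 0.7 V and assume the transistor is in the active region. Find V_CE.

Thevenize the base divider: V_Th = V_CC·R_2/(R_1+R_2) = 18×2.7/41.7 = 1.17 V, R_Th = R_1‖R_2 = 2.53 kΩ.
Base-emitter loop: V_Th = I_B·R_Th + V_BE + (β+1)I_B·R_E, so I_B = (1.17 − 0.7) / (2.53 + 121×0.39) = 0.00936 mA.
I_C = β·I_B = 120×0.00936 = 1.12 mA, and I_E = (β+1)I_B = 1.13 mA.
V_CE = V_CC − I_C·R_C − I_E·R_E = 18 − 1.12×1.2 − 1.13×0.39 = 16.2 V.
V_CE = 16.2 V > 0.2 V confirms active-region operation.

V_CE ≈ 16 V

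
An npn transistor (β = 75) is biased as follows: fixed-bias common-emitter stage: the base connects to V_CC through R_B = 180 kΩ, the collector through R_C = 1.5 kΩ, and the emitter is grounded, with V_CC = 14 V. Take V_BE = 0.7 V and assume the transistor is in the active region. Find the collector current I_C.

Base loop: V_CC = I_B·R_B + V_BE, so I_B = (14 − 0.7)/180 kΩ = 0.0739 mA.
In the active region I_C = β·I_B = 75 × 0.0739 = 5.54 mA.
Collector loop: V_CE = V_CC − I_C·R_C = 14 − 5.54×1.5 = 5.69 V.
Since V_CE = 5.69 V > V_CE(sat) ≈ 0.2 V, the transistor is in the active region as assumed.

I_C ≈ 5.5 mA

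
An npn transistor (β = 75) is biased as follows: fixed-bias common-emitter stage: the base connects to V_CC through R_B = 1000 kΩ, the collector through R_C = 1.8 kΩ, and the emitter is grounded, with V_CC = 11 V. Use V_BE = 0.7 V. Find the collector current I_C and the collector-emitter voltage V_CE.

I_C ≈ 0.77 mA, V_CE ≈ 9.6 V

Base loop: V_CC = I_B·R_B + V_BE, so I_B = (11 − 0.7)/1000 kΩ = 0.0103 mA.
In the active region I_C = β·I_B = 75 × 0.0103 = 0.772 mA.
Collector loop: V_CE = V_CC − I_C·R_C = 11 − 0.772×1.8 = 9.61 V.
Since V_CE = 9.61 V > V_CE(sat) ≈ 0.2 V, the transistor is in the active region as assumed.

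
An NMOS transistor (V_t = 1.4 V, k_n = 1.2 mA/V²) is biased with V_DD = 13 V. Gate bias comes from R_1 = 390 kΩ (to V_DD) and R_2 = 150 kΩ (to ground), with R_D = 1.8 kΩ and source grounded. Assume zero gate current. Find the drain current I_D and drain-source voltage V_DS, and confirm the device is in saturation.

I_D ≈ 2.9 mA, V_DS ≈ 7.7 V

V_G = V_DD·R_2/(R_1+R_2) = 13×150/540 = 3.61 V. With the source grounded, V_GS = V_G = 3.61 V.
Assume saturation: I_D = (k_n/2)(V_GS − V_t)² = (1.2/2)×(3.61 − 1.4)² = 0.6×2.21² = 2.93 mA.
V_DS = V_DD − I_D·R_D = 13 − 2.93×1.8 = 7.72 V.
Saturation requires V_DS ≥ V_GS − V_t = 2.21 V; 7.72 ≥ 2.21 ✓.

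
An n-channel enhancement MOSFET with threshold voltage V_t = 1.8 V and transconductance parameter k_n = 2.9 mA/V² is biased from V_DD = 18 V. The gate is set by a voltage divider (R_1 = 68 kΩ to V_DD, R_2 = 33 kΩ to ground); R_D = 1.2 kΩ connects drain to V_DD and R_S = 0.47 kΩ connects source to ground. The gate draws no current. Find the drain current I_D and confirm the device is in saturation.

V_G = V_DD·R_2/(R_1+R_2) = 18×33/101 = 5.88 V.
Assume saturation: I_D = (k_n/2)(V_GS − V_t)² with V_GS = V_G − I_D·R_S = 5.88 − 0.47·I_D.
Substituting gives 0.32·I_D² − 6.56·I_D + 24.2 = 0, with roots I_D = 4.81 or 15.7 mA.
The root I_D = 15.7 mA gives V_GS = -1.49 V ≤ V_t, so take I_D = 4.81 mA.
Then V_GS = 3.62 V and V_DS = V_DD − I_D(R_D+R_S) = 18 − 4.81×1.67 = 9.97 V.
Saturation requires V_DS ≥ V_GS − V_t = 1.82 V; 9.97 ≥ 1.82 ✓.

I_D ≈ 4.8 mA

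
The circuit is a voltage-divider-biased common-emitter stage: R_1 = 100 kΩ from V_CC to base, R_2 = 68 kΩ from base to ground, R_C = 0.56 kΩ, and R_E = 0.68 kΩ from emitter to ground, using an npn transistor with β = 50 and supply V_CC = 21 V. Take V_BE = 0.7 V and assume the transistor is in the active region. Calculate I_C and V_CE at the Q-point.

I_C ≈ 5.2 mA, V_CE ≈ 14 V

Thevenize the base divider: V_Th = V_CC·R_2/(R_1+R_2) = 21×68/168 = 8.5 V, R_Th = R_1‖R_2 = 40.5 kΩ.
Base-emitter loop: V_Th = I_B·R_Th + V_BE + (β+1)I_B·R_E, so I_B = (8.5 − 0.7) / (40.5 + 51×0.68) = 0.104 mA.
I_C = β·I_B = 50×0.104 = 5.19 mA, and I_E = (β+1)I_B = 5.29 mA.
V_CE = V_CC − I_C·R_C − I_E·R_E = 21 − 5.19×0.56 − 5.29×0.68 = 14.5 V.
V_CE = 14.5 V > 0.2 V confirms active-region operation.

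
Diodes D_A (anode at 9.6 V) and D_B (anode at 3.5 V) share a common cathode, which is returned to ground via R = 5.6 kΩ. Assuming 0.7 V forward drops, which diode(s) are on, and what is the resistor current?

Only D_A conducts; I_R ≈ 1.6 mA

Assume both conduct. Then node N would need to be at both 9.6−0.7 = 8.9 V and 3.5−0.7 = 2.8 V, which is impossible.
Assume only D_A conducts: V_N = 9.6 − 0.7 = 8.9 V, so I_R = 8.9/5.6 = 1.59 mA.
Check D_B: its anode-to-cathode voltage is 3.5 − 8.9 = -5.4 V < 0.7 V, so it is off. The assumption is consistent.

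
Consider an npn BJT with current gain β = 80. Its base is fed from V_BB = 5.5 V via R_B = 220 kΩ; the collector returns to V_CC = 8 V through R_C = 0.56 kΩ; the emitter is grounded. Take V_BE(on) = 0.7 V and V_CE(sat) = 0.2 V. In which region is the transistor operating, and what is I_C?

active; I_C ≈ 1.7 mA

Assume active. Base-emitter loop: I_B = (V_BB − V_BE)/R_B = (5.5 − 0.7)/220 = 0.0218 mA.
I_C = β·I_B = 80×0.0218 = 1.75 mA.
V_CE = V_CC − I_C·R_C = 8 − 1.75×0.56 = 7.02 V > V_CE(sat), so the active-region assumption holds.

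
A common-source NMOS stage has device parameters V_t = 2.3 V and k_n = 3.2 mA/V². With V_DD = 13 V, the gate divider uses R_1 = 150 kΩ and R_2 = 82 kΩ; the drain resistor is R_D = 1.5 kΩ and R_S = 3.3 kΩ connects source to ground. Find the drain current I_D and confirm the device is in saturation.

V_G = V_DD·R_2/(R_1+R_2) = 13×82/232 = 4.59 V.
Assume saturation: I_D = (k_n/2)(V_GS − V_t)² with V_GS = V_G − I_D·R_S = 4.59 − 3.3·I_D.
Substituting gives 17.4·I_D² − 25.2·I_D + 8.43 = 0, with roots I_D = 0.522 or 0.926 mA.
The root I_D = 0.926 mA gives V_GS = 1.54 V ≤ V_t, so take I_D = 0.522 mA.
Then V_GS = 2.87 V and V_DS = V_DD − I_D(R_D+R_S) = 13 − 0.522×4.8 = 10.5 V.
Saturation requires V_DS ≥ V_GS − V_t = 0.571 V; 10.5 ≥ 0.571 ✓.

I_D ≈ 0.52 mA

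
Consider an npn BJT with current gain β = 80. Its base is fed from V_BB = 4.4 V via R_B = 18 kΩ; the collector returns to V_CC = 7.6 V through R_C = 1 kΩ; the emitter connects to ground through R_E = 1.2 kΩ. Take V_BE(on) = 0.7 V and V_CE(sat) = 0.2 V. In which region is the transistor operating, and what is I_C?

active; I_C ≈ 2.6 mA

Assume active. Base-emitter loop: I_B = (V_BB − V_BE)/(R_B + (β+1)R_E) = (4.4 − 0.7)/(18 + 81×1.2) = 0.0321 mA.
I_C = β·I_B = 80×0.0321 = 2.57 mA.
V_CE = V_CC − I_C·R_C − I_E·R_E = 7.6 − 2.57×1 − 2.6×1.2 = 1.91 V > V_CE(sat), so the active-region assumption holds.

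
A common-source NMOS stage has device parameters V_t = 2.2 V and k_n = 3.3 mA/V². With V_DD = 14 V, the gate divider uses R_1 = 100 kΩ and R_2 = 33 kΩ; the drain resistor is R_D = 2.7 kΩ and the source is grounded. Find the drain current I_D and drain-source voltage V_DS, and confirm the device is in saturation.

I_D ≈ 2.7 mA, V_DS ≈ 6.8 V

V_G = V_DD·R_2/(R_1+R_2) = 14×33/133 = 3.47 V. With the source grounded, V_GS = V_G = 3.47 V.
Assume saturation: I_D = (k_n/2)(V_GS − V_t)² = (3.3/2)×(3.47 − 2.2)² = 1.65×1.27² = 2.68 mA.
V_DS = V_DD − I_D·R_D = 14 − 2.68×2.7 = 6.77 V.
Saturation requires V_DS ≥ V_GS − V_t = 1.27 V; 6.77 ≥ 1.27 ✓.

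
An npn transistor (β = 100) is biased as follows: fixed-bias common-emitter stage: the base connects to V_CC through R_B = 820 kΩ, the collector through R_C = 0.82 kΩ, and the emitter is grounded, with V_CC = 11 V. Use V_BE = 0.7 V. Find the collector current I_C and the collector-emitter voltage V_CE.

I_C ≈ 1.3 mA, V_CE ≈ 10 V

Base loop: V_CC = I_B·R_B + V_BE, so I_B = (11 − 0.7)/820 kΩ = 0.0126 mA.
In the active region I_C = β·I_B = 100 × 0.0126 = 1.26 mA.
Collector loop: V_CE = V_CC − I_C·R_C = 11 − 1.26×0.82 = 9.97 V.
Since V_CE = 9.97 V > V_CE(sat) ≈ 0.2 V, the transistor is in the active region as assumed.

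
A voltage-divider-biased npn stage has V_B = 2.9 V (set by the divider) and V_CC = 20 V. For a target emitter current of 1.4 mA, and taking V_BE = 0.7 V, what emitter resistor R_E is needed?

R_E ≈ 1.6 kΩ

V_E = V_B − V_BE = 2.9 − 0.7 = 2.2 V.
R_E = V_E / I_E = 2.2 / 1.4 = 1.57 kΩ.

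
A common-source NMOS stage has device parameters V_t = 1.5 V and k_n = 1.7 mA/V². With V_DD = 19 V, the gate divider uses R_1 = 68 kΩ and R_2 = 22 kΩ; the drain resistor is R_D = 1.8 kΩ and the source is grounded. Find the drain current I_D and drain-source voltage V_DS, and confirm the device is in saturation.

I_D ≈ 8.4 mA, V_DS ≈ 3.9 V

V_G = V_DD·R_2/(R_1+R_2) = 19×22/90 = 4.64 V. With the source grounded, V_GS = V_G = 4.64 V.
Assume saturation: I_D = (k_n/2)(V_GS − V_t)² = (1.7/2)×(4.64 − 1.5)² = 0.85×3.14² = 8.4 mA.
V_DS = V_DD − I_D·R_D = 19 − 8.4×1.8 = 3.87 V.
Saturation requires V_DS ≥ V_GS − V_t = 3.14 V; 3.87 ≥ 3.14 ✓.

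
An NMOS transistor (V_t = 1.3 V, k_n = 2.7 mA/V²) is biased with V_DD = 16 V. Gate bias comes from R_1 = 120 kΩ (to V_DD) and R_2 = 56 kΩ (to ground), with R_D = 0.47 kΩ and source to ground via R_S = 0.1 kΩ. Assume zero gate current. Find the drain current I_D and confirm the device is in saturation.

I_D ≈ 10 mA

V_G = V_DD·R_2/(R_1+R_2) = 16×56/176 = 5.09 V.
Assume saturation: I_D = (k_n/2)(V_GS − V_t)² with V_GS = V_G − I_D·R_S = 5.09 − 0.1·I_D.
Substituting gives 0.0135·I_D² − 2.02·I_D + 19.4 = 0, with roots I_D = 10.3 or 140 mA.
The root I_D = 140 mA gives V_GS = -8.87 V ≤ V_t, so take I_D = 10.3 mA.
Then V_GS = 4.06 V and V_DS = V_DD − I_D(R_D+R_S) = 16 − 10.3×0.57 = 10.1 V.
Saturation requires V_DS ≥ V_GS − V_t = 2.76 V; 10.1 ≥ 2.76 ✓.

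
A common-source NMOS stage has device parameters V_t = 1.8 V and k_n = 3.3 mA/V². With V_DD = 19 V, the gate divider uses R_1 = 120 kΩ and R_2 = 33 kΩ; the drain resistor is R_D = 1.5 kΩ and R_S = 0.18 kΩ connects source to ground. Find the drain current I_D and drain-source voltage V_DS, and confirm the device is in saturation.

I_D ≈ 4.1 mA, V_DS ≈ 12 V

V_G = V_DD·R_2/(R_1+R_2) = 19×33/153 = 4.1 V.
Assume saturation: I_D = (k_n/2)(V_GS − V_t)² with V_GS = V_G − I_D·R_S = 4.1 − 0.18·I_D.
Substituting gives 0.0535·I_D² − 2.37·I_D + 8.71 = 0, with roots I_D = 4.06 or 40.2 mA.
The root I_D = 40.2 mA gives V_GS = -3.13 V ≤ V_t, so take I_D = 4.06 mA.
Then V_GS = 3.37 V and V_DS = V_DD − I_D(R_D+R_S) = 19 − 4.06×1.68 = 12.2 V.
Saturation requires V_DS ≥ V_GS − V_t = 1.57 V; 12.2 ≥ 1.57 ✓.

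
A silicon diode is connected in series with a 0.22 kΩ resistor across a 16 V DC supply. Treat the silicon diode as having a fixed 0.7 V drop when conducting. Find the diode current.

KVL around the loop: 16 = V_D + I·R = 0.7 + I × 0.22 kΩ.
So I = (16 − 0.7) / 0.22 kΩ = 15.3 / 0.22 = 69.5 mA.

I ≈ 70 mA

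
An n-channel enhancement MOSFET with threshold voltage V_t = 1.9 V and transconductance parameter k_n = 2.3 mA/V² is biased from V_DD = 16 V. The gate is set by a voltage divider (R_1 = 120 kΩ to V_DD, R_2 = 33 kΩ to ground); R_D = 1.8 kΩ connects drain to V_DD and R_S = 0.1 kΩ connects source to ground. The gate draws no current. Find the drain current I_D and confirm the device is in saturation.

V_G = V_DD·R_2/(R_1+R_2) = 16×33/153 = 3.45 V.
Assume saturation: I_D = (k_n/2)(V_GS − V_t)² with V_GS = V_G − I_D·R_S = 3.45 − 0.1·I_D.
Substituting gives 0.0115·I_D² − 1.36·I_D + 2.77 = 0, with roots I_D = 2.08 or 116 mA.
The root I_D = 116 mA gives V_GS = -8.14 V ≤ V_t, so take I_D = 2.08 mA.
Then V_GS = 3.24 V and V_DS = V_DD − I_D(R_D+R_S) = 16 − 2.08×1.9 = 12.1 V.
Saturation requires V_DS ≥ V_GS − V_t = 1.34 V; 12.1 ≥ 1.34 ✓.

I_D ≈ 2.1 mA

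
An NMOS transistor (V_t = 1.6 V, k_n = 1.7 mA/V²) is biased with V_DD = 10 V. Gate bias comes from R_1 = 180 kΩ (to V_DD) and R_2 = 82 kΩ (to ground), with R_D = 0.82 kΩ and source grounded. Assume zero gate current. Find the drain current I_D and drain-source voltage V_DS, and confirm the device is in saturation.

I_D ≈ 2 mA, V_DS ≈ 8.4 V

V_G = V_DD·R_2/(R_1+R_2) = 10×82/262 = 3.13 V. With the source grounded, V_GS = V_G = 3.13 V.
Assume saturation: I_D = (k_n/2)(V_GS − V_t)² = (1.7/2)×(3.13 − 1.6)² = 0.85×1.53² = 1.99 mA.
V_DS = V_DD − I_D·R_D = 10 − 1.99×0.82 = 8.37 V.
Saturation requires V_DS ≥ V_GS − V_t = 1.53 V; 8.37 ≥ 1.53 ✓.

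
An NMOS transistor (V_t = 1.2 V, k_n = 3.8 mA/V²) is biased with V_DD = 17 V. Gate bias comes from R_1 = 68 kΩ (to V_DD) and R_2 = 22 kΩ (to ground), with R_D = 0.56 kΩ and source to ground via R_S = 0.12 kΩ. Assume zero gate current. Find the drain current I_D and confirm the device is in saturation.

I_D ≈ 7.8 mA

V_G = V_DD·R_2/(R_1+R_2) = 17×22/90 = 4.16 V.
Assume saturation: I_D = (k_n/2)(V_GS − V_t)² with V_GS = V_G − I_D·R_S = 4.16 − 0.12·I_D.
Substituting gives 0.0274·I_D² − 2.35·I_D + 16.6 = 0, with roots I_D = 7.77 or 78 mA.
The root I_D = 78 mA gives V_GS = -5.21 V ≤ V_t, so take I_D = 7.77 mA.
Then V_GS = 3.22 V and V_DS = V_DD − I_D(R_D+R_S) = 17 − 7.77×0.68 = 11.7 V.
Saturation requires V_DS ≥ V_GS − V_t = 2.02 V; 11.7 ≥ 2.02 ✓.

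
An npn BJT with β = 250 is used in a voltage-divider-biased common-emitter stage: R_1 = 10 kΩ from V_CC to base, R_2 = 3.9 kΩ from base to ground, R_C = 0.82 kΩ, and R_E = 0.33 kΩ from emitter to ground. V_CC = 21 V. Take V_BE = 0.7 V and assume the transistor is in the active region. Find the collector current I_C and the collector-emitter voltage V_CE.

Thevenize the base divider: V_Th = V_CC·R_2/(R_1+R_2) = 21×3.9/13.9 = 5.89 V, R_Th = R_1‖R_2 = 2.81 kΩ.
Base-emitter loop: V_Th = I_B·R_Th + V_BE + (β+1)I_B·R_E, so I_B = (5.89 − 0.7) / (2.81 + 251×0.33) = 0.0606 mA.
I_C = β·I_B = 250×0.0606 = 15.2 mA, and I_E = (β+1)I_B = 15.2 mA.
V_CE = V_CC − I_C·R_C − I_E·R_E = 21 − 15.2×0.82 − 15.2×0.33 = 3.55 V.
V_CE = 3.55 V > 0.2 V confirms active-region operation.

I_C ≈ 15 mA, V_CE ≈ 3.5 V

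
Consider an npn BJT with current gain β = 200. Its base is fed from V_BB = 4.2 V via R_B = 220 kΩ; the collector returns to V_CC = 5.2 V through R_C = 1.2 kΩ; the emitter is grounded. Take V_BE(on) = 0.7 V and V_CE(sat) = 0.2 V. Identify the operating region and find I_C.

active; I_C ≈ 3.2 mA

Assume active. Base-emitter loop: I_B = (V_BB − V_BE)/R_B = (4.2 − 0.7)/220 = 0.0159 mA.
I_C = β·I_B = 200×0.0159 = 3.18 mA.
V_CE = V_CC − I_C·R_C = 5.2 − 3.18×1.2 = 1.38 V > V_CE(sat), so the active-region assumption holds.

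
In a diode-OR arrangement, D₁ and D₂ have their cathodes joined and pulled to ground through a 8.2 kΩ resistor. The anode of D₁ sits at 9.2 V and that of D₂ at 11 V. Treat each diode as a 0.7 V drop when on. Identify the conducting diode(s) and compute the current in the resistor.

Assume both conduct. Then node N would need to be at both 9.2−0.7 = 8.5 V and 11−0.7 = 10.3 V, which is impossible.
Assume only D₂ conducts: V_N = 11 − 0.7 = 10.3 V, so I_R = 10.3/8.2 = 1.26 mA.
Check D₁: its anode-to-cathode voltage is 9.2 − 10.3 = -1.1 V < 0.7 V, so it is off. The assumption is consistent.

Only D₂ conducts; I_R ≈ 1.3 mA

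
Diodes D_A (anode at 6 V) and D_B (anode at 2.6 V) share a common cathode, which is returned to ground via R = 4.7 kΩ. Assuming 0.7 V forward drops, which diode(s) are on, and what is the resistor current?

Only D_A conducts; I_R ≈ 1.1 mA

Assume both conduct. Then node N would need to be at both 6−0.7 = 5.3 V and 2.6−0.7 = 1.9 V, which is impossible.
Assume only D_A conducts: V_N = 6 − 0.7 = 5.3 V, so I_R = 5.3/4.7 = 1.13 mA.
Check D_B: its anode-to-cathode voltage is 2.6 − 5.3 = -2.7 V < 0.7 V, so it is off. The assumption is consistent.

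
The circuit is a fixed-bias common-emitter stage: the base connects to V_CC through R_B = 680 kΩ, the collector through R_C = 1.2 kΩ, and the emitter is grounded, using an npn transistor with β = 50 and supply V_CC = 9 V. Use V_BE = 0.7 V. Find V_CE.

V_CE ≈ 8.3 V

Base loop: V_CC = I_B·R_B + V_BE, so I_B = (9 − 0.7)/680 kΩ = 0.0122 mA.
In the active region I_C = β·I_B = 50 × 0.0122 = 0.61 mA.
Collector loop: V_CE = V_CC − I_C·R_C = 9 − 0.61×1.2 = 8.27 V.
Since V_CE = 8.27 V > V_CE(sat) ≈ 0.2 V, the transistor is in the active region as assumed.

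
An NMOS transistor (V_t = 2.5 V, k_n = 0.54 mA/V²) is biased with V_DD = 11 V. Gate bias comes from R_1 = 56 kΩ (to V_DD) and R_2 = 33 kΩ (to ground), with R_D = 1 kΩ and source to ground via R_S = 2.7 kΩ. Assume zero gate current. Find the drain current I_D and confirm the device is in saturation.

V_G = V_DD·R_2/(R_1+R_2) = 11×33/89 = 4.08 V.
Assume saturation: I_D = (k_n/2)(V_GS − V_t)² with V_GS = V_G − I_D·R_S = 4.08 − 2.7·I_D.
Substituting gives 1.97·I_D² − 3.3·I_D + 0.673 = 0, with roots I_D = 0.237 or 1.44 mA.
The root I_D = 1.44 mA gives V_GS = 0.191 V ≤ V_t, so take I_D = 0.237 mA.
Then V_GS = 3.44 V and V_DS = V_DD − I_D(R_D+R_S) = 11 − 0.237×3.7 = 10.1 V.
Saturation requires V_DS ≥ V_GS − V_t = 0.938 V; 10.1 ≥ 0.938 ✓.

I_D ≈ 0.24 mA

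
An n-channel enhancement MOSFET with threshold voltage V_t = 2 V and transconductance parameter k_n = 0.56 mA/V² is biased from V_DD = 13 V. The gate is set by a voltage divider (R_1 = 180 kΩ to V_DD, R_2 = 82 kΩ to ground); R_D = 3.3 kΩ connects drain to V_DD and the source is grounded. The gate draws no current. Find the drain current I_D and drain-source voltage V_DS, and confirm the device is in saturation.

I_D ≈ 1.2 mA, V_DS ≈ 9 V

V_G = V_DD·R_2/(R_1+R_2) = 13×82/262 = 4.07 V. With the source grounded, V_GS = V_G = 4.07 V.
Assume saturation: I_D = (k_n/2)(V_GS − V_t)² = (0.56/2)×(4.07 − 2)² = 0.28×2.07² = 1.2 mA.
V_DS = V_DD − I_D·R_D = 13 − 1.2×3.3 = 9.05 V.
Saturation requires V_DS ≥ V_GS − V_t = 2.07 V; 9.05 ≥ 2.07 ✓.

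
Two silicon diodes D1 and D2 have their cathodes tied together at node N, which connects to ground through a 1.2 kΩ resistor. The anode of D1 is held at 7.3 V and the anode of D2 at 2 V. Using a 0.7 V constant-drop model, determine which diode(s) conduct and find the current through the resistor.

Only D1 conducts; I_R ≈ 5.5 mA

Assume both conduct. Then node N would need to be at both 7.3−0.7 = 6.6 V and 2−0.7 = 1.3 V, which is impossible.
Assume only D1 conducts: V_N = 7.3 − 0.7 = 6.6 V, so I_R = 6.6/1.2 = 5.5 mA.
Check D2: its anode-to-cathode voltage is 2 − 6.6 = -4.6 V < 0.7 V, so it is off. The assumption is consistent.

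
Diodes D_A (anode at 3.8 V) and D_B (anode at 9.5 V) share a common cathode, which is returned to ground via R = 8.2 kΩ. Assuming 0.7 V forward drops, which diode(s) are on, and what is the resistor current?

Assume both conduct. Then node N would need to be at both 3.8−0.7 = 3.1 V and 9.5−0.7 = 8.8 V, which is impossible.
Assume only D_B conducts: V_N = 9.5 − 0.7 = 8.8 V, so I_R = 8.8/8.2 = 1.07 mA.
Check D_A: its anode-to-cathode voltage is 3.8 − 8.8 = -5 V < 0.7 V, so it is off. The assumption is consistent.

Only D_B conducts; I_R ≈ 1.1 mA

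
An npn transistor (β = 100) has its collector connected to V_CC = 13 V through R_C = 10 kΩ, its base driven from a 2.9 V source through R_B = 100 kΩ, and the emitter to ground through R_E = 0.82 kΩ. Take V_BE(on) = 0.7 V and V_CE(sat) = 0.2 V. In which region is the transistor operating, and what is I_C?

saturation; I_C ≈ 1.2 mA

Assume active: I_B = (2.9 − 0.7)/(100 + 101×0.82) = 0.012 mA, I_C = β·I_B = 1.2 mA.
Then V_CE = 13 − 1.2×10 − 1.22×0.82 = -0.0303 V < 0.2 V — the active assumption fails.
Re-solve with V_CE = 0.2 V. KCL at the emitter: V_E/R_E = (V_BB−0.7−V_E)/R_B + (V_CC−0.2−V_E)/R_C, giving V_E = 0.979 V.
I_C = (V_CC − 0.2 − V_E)/R_C = (12.8 − 0.979)/10 = 1.18 mA.
Check: I_B = (2.2 − 0.979)/100 = 0.0122 mA, and β·I_B = 1.22 mA > I_C, confirming saturation.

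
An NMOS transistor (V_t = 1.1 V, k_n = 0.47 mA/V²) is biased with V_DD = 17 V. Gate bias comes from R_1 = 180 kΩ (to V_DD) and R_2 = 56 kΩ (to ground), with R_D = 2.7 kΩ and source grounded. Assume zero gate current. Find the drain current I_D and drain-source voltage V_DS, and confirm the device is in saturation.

V_G = V_DD·R_2/(R_1+R_2) = 17×56/236 = 4.03 V. With the source grounded, V_GS = V_G = 4.03 V.
Assume saturation: I_D = (k_n/2)(V_GS − V_t)² = (0.47/2)×(4.03 − 1.1)² = 0.235×2.93² = 2.02 mA.
V_DS = V_DD − I_D·R_D = 17 − 2.02×2.7 = 11.5 V.
Saturation requires V_DS ≥ V_GS − V_t = 2.93 V; 11.5 ≥ 2.93 ✓.

I_D ≈ 2 mA, V_DS ≈ 12 V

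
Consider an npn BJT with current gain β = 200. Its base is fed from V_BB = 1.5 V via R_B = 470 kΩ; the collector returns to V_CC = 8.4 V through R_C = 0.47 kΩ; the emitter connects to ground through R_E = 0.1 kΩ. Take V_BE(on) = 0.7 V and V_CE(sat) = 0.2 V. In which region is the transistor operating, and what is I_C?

Assume active. Base-emitter loop: I_B = (V_BB − V_BE)/(R_B + (β+1)R_E) = (1.5 − 0.7)/(470 + 201×0.1) = 0.00163 mA.
I_C = β·I_B = 200×0.00163 = 0.326 mA.
V_CE = V_CC − I_C·R_C − I_E·R_E = 8.4 − 0.326×0.47 − 0.328×0.1 = 8.21 V > V_CE(sat), so the active-region assumption holds.

active; I_C ≈ 0.33 mA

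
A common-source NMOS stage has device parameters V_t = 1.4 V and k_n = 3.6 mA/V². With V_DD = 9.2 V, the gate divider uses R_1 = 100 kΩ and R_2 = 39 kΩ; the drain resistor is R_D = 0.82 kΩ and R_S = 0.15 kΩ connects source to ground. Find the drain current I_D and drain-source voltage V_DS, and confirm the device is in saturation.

V_G = V_DD·R_2/(R_1+R_2) = 9.2×39/139 = 2.58 V.
Assume saturation: I_D = (k_n/2)(V_GS − V_t)² with V_GS = V_G − I_D·R_S = 2.58 − 0.15·I_D.
Substituting gives 0.0405·I_D² − 1.64·I_D + 2.51 = 0, with roots I_D = 1.6 or 38.8 mA.
The root I_D = 38.8 mA gives V_GS = -3.25 V ≤ V_t, so take I_D = 1.6 mA.
Then V_GS = 2.34 V and V_DS = V_DD − I_D(R_D+R_S) = 9.2 − 1.6×0.97 = 7.65 V.
Saturation requires V_DS ≥ V_GS − V_t = 0.942 V; 7.65 ≥ 0.942 ✓.

I_D ≈ 1.6 mA, V_DS ≈ 7.7 V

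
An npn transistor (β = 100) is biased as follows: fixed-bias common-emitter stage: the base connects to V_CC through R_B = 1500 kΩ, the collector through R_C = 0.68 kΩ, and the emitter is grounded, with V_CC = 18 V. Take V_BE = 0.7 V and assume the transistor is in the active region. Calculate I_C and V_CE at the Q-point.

I_C ≈ 1.2 mA, V_CE ≈ 17 V

Base loop: V_CC = I_B·R_B + V_BE, so I_B = (18 − 0.7)/1500 kΩ = 0.0115 mA.
In the active region I_C = β·I_B = 100 × 0.0115 = 1.15 mA.
Collector loop: V_CE = V_CC − I_C·R_C = 18 − 1.15×0.68 = 17.2 V.
Since V_CE = 17.2 V > V_CE(sat) ≈ 0.2 V, the transistor is in the active region as assumed.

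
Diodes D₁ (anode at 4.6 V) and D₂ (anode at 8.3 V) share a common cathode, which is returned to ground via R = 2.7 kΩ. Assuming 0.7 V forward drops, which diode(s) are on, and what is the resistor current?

Only D₂ conducts; I_R ≈ 2.8 mA

Assume both conduct. Then node N would need to be at both 4.6−0.7 = 3.9 V and 8.3−0.7 = 7.6 V, which is impossible.
Assume only D₂ conducts: V_N = 8.3 − 0.7 = 7.6 V, so I_R = 7.6/2.7 = 2.81 mA.
Check D₁: its anode-to-cathode voltage is 4.6 − 7.6 = -3 V < 0.7 V, so it is off. The assumption is consistent.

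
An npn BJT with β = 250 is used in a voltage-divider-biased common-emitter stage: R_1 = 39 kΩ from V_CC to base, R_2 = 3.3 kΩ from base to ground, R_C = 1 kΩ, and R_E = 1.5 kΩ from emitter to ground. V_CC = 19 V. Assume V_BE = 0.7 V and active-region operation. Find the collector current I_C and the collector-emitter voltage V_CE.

Thevenize the base divider: V_Th = V_CC·R_2/(R_1+R_2) = 19×3.3/42.3 = 1.48 V, R_Th = R_1‖R_2 = 3.04 kΩ.
Base-emitter loop: V_Th = I_B·R_Th + V_BE + (β+1)I_B·R_E, so I_B = (1.48 − 0.7) / (3.04 + 251×1.5) = 0.00206 mA.
I_C = β·I_B = 250×0.00206 = 0.515 mA, and I_E = (β+1)I_B = 0.517 mA.
V_CE = V_CC − I_C·R_C − I_E·R_E = 19 − 0.515×1 − 0.517×1.5 = 17.7 V.
V_CE = 17.7 V > 0.2 V confirms active-region operation.

I_C ≈ 0.52 mA, V_CE ≈ 18 V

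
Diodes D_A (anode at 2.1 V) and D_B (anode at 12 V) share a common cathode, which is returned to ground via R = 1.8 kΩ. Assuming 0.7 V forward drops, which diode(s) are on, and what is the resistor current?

Assume both conduct. Then node N would need to be at both 2.1−0.7 = 1.4 V and 12−0.7 = 11.3 V, which is impossible.
Assume only D_B conducts: V_N = 12 − 0.7 = 11.3 V, so I_R = 11.3/1.8 = 6.28 mA.
Check D_A: its anode-to-cathode voltage is 2.1 − 11.3 = -9.2 V < 0.7 V, so it is off. The assumption is consistent.

Only D_B conducts; I_R ≈ 6.3 mA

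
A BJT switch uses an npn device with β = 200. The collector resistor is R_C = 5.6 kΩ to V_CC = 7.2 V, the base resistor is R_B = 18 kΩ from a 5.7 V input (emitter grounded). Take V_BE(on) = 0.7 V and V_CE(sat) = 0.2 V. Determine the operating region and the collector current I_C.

saturation; I_C ≈ 1.2 mA

Assume active: I_B = (5.7 − 0.7)/18 = 0.278 mA, giving I_C = β·I_B = 55.6 mA.
But then V_CE = 7.2 − 55.6×5.6 = -304 V < V_CE(sat) = 0.2 V — impossible in the active region.
So the transistor is saturated. With V_CE = 0.2 V, I_C = (V_CC − 0.2)/R_C = 7/5.6 = 1.25 mA.
Check: β·I_B = 55.6 mA > I_C = 1.25 mA, confirming saturation.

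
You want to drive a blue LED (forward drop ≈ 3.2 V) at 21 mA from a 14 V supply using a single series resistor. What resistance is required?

The resistor drops V_S − V_D = 14 − 3.2 = 10.8 V at 21 mA.
R = 10.8 V / 21 mA = 0.514 kΩ.

R ≈ 0.51 kΩ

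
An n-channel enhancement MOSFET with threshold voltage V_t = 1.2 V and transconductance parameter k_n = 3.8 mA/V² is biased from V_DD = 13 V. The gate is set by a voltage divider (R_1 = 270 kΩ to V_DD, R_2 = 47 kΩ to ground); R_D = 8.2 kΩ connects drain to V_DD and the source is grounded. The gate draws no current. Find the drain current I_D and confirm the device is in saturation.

I_D ≈ 1 mA

V_G = V_DD·R_2/(R_1+R_2) = 13×47/317 = 1.93 V. With the source grounded, V_GS = V_G = 1.93 V.
Assume saturation: I_D = (k_n/2)(V_GS − V_t)² = (3.8/2)×(1.93 − 1.2)² = 1.9×0.727² = 1.01 mA.
V_DS = V_DD − I_D·R_D = 13 − 1.01×8.2 = 4.76 V.
Saturation requires V_DS ≥ V_GS − V_t = 0.727 V; 4.76 ≥ 0.727 ✓.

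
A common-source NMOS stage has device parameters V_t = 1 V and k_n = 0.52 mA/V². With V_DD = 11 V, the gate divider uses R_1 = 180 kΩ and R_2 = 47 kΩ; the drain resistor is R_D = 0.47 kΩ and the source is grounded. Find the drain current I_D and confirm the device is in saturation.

I_D ≈ 0.42 mA

V_G = V_DD·R_2/(R_1+R_2) = 11×47/227 = 2.28 V. With the source grounded, V_GS = V_G = 2.28 V.
Assume saturation: I_D = (k_n/2)(V_GS − V_t)² = (0.52/2)×(2.28 − 1)² = 0.26×1.28² = 0.424 mA.
V_DS = V_DD − I_D·R_D = 11 − 0.424×0.47 = 10.8 V.
Saturation requires V_DS ≥ V_GS − V_t = 1.28 V; 10.8 ≥ 1.28 ✓.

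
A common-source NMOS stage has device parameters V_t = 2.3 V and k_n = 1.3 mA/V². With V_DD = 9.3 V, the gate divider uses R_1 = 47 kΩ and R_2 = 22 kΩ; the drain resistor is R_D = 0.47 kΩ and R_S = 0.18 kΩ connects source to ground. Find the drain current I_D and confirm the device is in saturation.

I_D ≈ 0.25 mA

V_G = V_DD·R_2/(R_1+R_2) = 9.3×22/69 = 2.97 V.
Assume saturation: I_D = (k_n/2)(V_GS − V_t)² with V_GS = V_G − I_D·R_S = 2.97 − 0.18·I_D.
Substituting gives 0.0211·I_D² − 1.16·I_D + 0.288 = 0, with roots I_D = 0.25 or 54.6 mA.
The root I_D = 54.6 mA gives V_GS = -6.87 V ≤ V_t, so take I_D = 0.25 mA.
Then V_GS = 2.92 V and V_DS = V_DD − I_D(R_D+R_S) = 9.3 − 0.25×0.65 = 9.14 V.
Saturation requires V_DS ≥ V_GS − V_t = 0.62 V; 9.14 ≥ 0.62 ✓.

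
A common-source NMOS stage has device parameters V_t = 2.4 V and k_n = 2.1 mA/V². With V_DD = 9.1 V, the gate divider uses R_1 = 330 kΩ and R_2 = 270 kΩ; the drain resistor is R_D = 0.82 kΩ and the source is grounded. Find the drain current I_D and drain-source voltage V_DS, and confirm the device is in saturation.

I_D ≈ 3 mA, V_DS ≈ 6.6 V

V_G = V_DD·R_2/(R_1+R_2) = 9.1×270/600 = 4.09 V. With the source grounded, V_GS = V_G = 4.09 V.
Assume saturation: I_D = (k_n/2)(V_GS − V_t)² = (2.1/2)×(4.09 − 2.4)² = 1.05×1.69² = 3.02 mA.
V_DS = V_DD − I_D·R_D = 9.1 − 3.02×0.82 = 6.63 V.
Saturation requires V_DS ≥ V_GS − V_t = 1.69 V; 6.63 ≥ 1.69 ✓.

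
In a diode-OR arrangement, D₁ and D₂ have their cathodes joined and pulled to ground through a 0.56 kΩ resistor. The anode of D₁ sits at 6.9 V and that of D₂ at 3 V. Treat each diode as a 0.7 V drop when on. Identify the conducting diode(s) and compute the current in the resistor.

Assume both conduct. Then node N would need to be at both 6.9−0.7 = 6.2 V and 3−0.7 = 2.3 V, which is impossible.
Assume only D₁ conducts: V_N = 6.9 − 0.7 = 6.2 V, so I_R = 6.2/0.56 = 11.1 mA.
Check D₂: its anode-to-cathode voltage is 3 − 6.2 = -3.2 V < 0.7 V, so it is off. The assumption is consistent.

Only D₁ conducts; I_R ≈ 11 mA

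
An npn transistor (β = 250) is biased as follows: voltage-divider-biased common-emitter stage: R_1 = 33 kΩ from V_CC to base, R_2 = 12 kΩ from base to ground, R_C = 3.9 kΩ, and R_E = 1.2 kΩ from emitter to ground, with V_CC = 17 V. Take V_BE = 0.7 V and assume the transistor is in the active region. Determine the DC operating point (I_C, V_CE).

I_C ≈ 3.1 mA, V_CE ≈ 1.2 V

Thevenize the base divider: V_Th = V_CC·R_2/(R_1+R_2) = 17×12/45 = 4.53 V, R_Th = R_1‖R_2 = 8.8 kΩ.
Base-emitter loop: V_Th = I_B·R_Th + V_BE + (β+1)I_B·R_E, so I_B = (4.53 − 0.7) / (8.8 + 251×1.2) = 0.0124 mA.
I_C = β·I_B = 250×0.0124 = 3.09 mA, and I_E = (β+1)I_B = 3.1 mA.
V_CE = V_CC − I_C·R_C − I_E·R_E = 17 − 3.09×3.9 − 3.1×1.2 = 1.22 V.
V_CE = 1.22 V > 0.2 V confirms active-region operation.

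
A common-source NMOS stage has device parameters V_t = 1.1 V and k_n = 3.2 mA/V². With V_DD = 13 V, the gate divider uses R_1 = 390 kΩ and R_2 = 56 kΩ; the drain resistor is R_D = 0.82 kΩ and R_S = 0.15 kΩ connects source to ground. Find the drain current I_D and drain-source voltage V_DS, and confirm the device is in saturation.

V_G = V_DD·R_2/(R_1+R_2) = 13×56/446 = 1.63 V.
Assume saturation: I_D = (k_n/2)(V_GS − V_t)² with V_GS = V_G − I_D·R_S = 1.63 − 0.15·I_D.
Substituting gives 0.036·I_D² − 1.26·I_D + 0.453 = 0, with roots I_D = 0.365 or 34.5 mA.
The root I_D = 34.5 mA gives V_GS = -3.54 V ≤ V_t, so take I_D = 0.365 mA.
Then V_GS = 1.58 V and V_DS = V_DD − I_D(R_D+R_S) = 13 − 0.365×0.97 = 12.6 V.
Saturation requires V_DS ≥ V_GS − V_t = 0.478 V; 12.6 ≥ 0.478 ✓.

I_D ≈ 0.36 mA, V_DS ≈ 13 V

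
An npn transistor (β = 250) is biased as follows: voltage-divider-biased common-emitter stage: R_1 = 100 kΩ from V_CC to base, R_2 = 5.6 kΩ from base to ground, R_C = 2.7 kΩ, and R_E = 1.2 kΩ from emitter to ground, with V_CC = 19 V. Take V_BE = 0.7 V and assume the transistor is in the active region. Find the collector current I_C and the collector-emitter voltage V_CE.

Thevenize the base divider: V_Th = V_CC·R_2/(R_1+R_2) = 19×5.6/106 = 1.01 V, R_Th = R_1‖R_2 = 5.3 kΩ.
Base-emitter loop: V_Th = I_B·R_Th + V_BE + (β+1)I_B·R_E, so I_B = (1.01 − 0.7) / (5.3 + 251×1.2) = 0.001 mA.
I_C = β·I_B = 250×0.001 = 0.251 mA, and I_E = (β+1)I_B = 0.252 mA.
V_CE = V_CC − I_C·R_C − I_E·R_E = 19 − 0.251×2.7 − 0.252×1.2 = 18 V.
V_CE = 18 V > 0.2 V confirms active-region operation.

I_C ≈ 0.25 mA, V_CE ≈ 18 V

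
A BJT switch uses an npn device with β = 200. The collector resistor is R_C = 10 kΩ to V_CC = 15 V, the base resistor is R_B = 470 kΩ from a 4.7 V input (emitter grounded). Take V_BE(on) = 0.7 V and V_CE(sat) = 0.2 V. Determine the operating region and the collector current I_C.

saturation; I_C ≈ 1.5 mA

Assume active: I_B = (4.7 − 0.7)/470 = 0.00851 mA, giving I_C = β·I_B = 1.7 mA.
But then V_CE = 15 − 1.7×10 = -2.02 V < V_CE(sat) = 0.2 V — impossible in the active region.
So the transistor is saturated. With V_CE = 0.2 V, I_C = (V_CC − 0.2)/R_C = 14.8/10 = 1.48 mA.
Check: β·I_B = 1.7 mA > I_C = 1.48 mA, confirming saturation.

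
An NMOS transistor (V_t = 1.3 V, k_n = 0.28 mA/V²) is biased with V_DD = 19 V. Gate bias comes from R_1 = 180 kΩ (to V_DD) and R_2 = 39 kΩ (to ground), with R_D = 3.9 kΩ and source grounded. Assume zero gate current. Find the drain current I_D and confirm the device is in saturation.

V_G = V_DD·R_2/(R_1+R_2) = 19×39/219 = 3.38 V. With the source grounded, V_GS = V_G = 3.38 V.
Assume saturation: I_D = (k_n/2)(V_GS − V_t)² = (0.28/2)×(3.38 − 1.3)² = 0.14×2.08² = 0.608 mA.
V_DS = V_DD − I_D·R_D = 19 − 0.608×3.9 = 16.6 V.
Saturation requires V_DS ≥ V_GS − V_t = 2.08 V; 16.6 ≥ 2.08 ✓.

I_D ≈ 0.61 mA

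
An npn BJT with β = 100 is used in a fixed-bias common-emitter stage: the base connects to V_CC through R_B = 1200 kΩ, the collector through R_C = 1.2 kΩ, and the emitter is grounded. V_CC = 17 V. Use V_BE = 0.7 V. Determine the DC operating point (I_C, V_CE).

Base loop: V_CC = I_B·R_B + V_BE, so I_B = (17 − 0.7)/1200 kΩ = 0.0136 mA.
In the active region I_C = β·I_B = 100 × 0.0136 = 1.36 mA.
Collector loop: V_CE = V_CC − I_C·R_C = 17 − 1.36×1.2 = 15.4 V.
Since V_CE = 15.4 V > V_CE(sat) ≈ 0.2 V, the transistor is in the active region as assumed.

I_C ≈ 1.4 mA, V_CE ≈ 15 V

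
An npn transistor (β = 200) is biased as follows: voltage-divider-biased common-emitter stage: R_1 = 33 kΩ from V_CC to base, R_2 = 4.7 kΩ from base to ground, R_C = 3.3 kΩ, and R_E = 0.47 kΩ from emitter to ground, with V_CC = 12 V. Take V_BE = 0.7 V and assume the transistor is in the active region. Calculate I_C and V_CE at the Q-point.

I_C ≈ 1.6 mA, V_CE ≈ 5.9 V

Thevenize the base divider: V_Th = V_CC·R_2/(R_1+R_2) = 12×4.7/37.7 = 1.5 V, R_Th = R_1‖R_2 = 4.11 kΩ.
Base-emitter loop: V_Th = I_B·R_Th + V_BE + (β+1)I_B·R_E, so I_B = (1.5 − 0.7) / (4.11 + 201×0.47) = 0.00807 mA.
I_C = β·I_B = 200×0.00807 = 1.61 mA, and I_E = (β+1)I_B = 1.62 mA.
V_CE = V_CC − I_C·R_C − I_E·R_E = 12 − 1.61×3.3 − 1.62×0.47 = 5.91 V.
V_CE = 5.91 V > 0.2 V confirms active-region operation.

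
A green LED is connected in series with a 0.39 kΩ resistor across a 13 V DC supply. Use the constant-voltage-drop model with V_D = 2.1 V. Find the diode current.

I ≈ 28 mA

KVL around the loop: 13 = V_D + I·R = 2.1 + I × 0.39 kΩ.
So I = (13 − 2.1) / 0.39 kΩ = 10.9 / 0.39 = 27.9 mA.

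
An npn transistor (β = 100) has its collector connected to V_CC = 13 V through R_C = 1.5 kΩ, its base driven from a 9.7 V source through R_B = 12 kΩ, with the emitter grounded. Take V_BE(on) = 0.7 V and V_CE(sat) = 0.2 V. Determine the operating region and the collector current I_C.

saturation; I_C ≈ 8.5 mA

Assume active: I_B = (9.7 − 0.7)/12 = 0.75 mA, giving I_C = β·I_B = 75 mA.
But then V_CE = 13 − 75×1.5 = -99.5 V < V_CE(sat) = 0.2 V — impossible in the active region.
So the transistor is saturated. With V_CE = 0.2 V, I_C = (V_CC − 0.2)/R_C = 12.8/1.5 = 8.53 mA.
Check: β·I_B = 75 mA > I_C = 8.53 mA, confirming saturation.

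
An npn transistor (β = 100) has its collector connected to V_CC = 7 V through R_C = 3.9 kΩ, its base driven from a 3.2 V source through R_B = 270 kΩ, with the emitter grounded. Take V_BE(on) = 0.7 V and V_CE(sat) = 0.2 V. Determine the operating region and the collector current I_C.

Assume active. Base-emitter loop: I_B = (V_BB − V_BE)/R_B = (3.2 − 0.7)/270 = 0.00926 mA.
I_C = β·I_B = 100×0.00926 = 0.926 mA.
V_CE = V_CC − I_C·R_C = 7 − 0.926×3.9 = 3.39 V > V_CE(sat), so the active-region assumption holds.

active; I_C ≈ 0.93 mA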